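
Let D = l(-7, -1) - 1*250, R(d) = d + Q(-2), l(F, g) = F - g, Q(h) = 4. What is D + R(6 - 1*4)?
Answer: -250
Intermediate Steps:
R(d) = 4 + d (R(d) = d + 4 = 4 + d)
D = -256 (D = (-7 - 1*(-1)) - 1*250 = (-7 + 1) - 250 = -6 - 250 = -256)
D + R(6 - 1*4) = -256 + (4 + (6 - 1*4)) = -256 + (4 + (6 - 4)) = -256 + (4 + 2) = -256 + 6 = -250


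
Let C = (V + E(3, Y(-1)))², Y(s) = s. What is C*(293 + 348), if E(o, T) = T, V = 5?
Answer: 10256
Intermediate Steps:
C = 16 (C = (5 - 1)² = 4² = 16)
C*(293 + 348) = 16*(293 + 348) = 16*641 = 10256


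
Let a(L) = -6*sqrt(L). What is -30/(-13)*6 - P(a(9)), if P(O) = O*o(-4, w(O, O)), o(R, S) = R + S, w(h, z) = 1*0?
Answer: -756/13 ≈ -58.154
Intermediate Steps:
w(h, z) = 0
P(O) = -4*O (P(O) = O*(-4 + 0) = O*(-4) = -4*O)
-30/(-13)*6 - P(a(9)) = -30/(-13)*6 - (-4)*(-6*sqrt(9)) = -30*(-1)/13*6 - (-4)*(-6*3) = -2*(-15/13)*6 - (-4)*(-18) = (30/13)*6 - 1*72 = 180/13 - 72 = -756/13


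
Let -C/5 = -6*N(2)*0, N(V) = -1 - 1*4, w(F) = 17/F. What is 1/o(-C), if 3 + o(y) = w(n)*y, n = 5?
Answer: -⅓ ≈ -0.33333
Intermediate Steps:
N(V) = -5 (N(V) = -1 - 4 = -5)
C = 0 (C = -5*(-6*(-5))*0 = -150*0 = -5*0 = 0)
o(y) = -3 + 17*y/5 (o(y) = -3 + (17/5)*y = -3 + (17*(⅕))*y = -3 + 17*y/5)
1/o(-C) = 1/(-3 + 17*(-1*0)/5) = 1/(-3 + (17/5)*0) = 1/(-3 + 0) = 1/(-3) = -⅓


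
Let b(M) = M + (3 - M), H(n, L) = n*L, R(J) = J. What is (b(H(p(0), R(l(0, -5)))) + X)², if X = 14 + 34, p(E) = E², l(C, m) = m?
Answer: 2601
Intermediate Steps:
H(n, L) = L*n
X = 48
b(M) = 3
(b(H(p(0), R(l(0, -5)))) + X)² = (3 + 48)² = 51² = 2601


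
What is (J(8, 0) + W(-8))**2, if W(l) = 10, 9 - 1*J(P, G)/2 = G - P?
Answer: 1936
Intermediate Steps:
J(P, G) = 18 - 2*G + 2*P (J(P, G) = 18 - 2*(G - P) = 18 + (-2*G + 2*P) = 18 - 2*G + 2*P)
(J(8, 0) + W(-8))**2 = ((18 - 2*0 + 2*8) + 10)**2 = ((18 + 0 + 16) + 10)**2 = (34 + 10)**2 = 44**2 = 1936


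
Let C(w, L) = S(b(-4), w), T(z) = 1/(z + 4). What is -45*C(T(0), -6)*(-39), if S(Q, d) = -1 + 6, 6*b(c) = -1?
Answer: 8775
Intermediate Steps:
b(c) = -⅙ (b(c) = (⅙)*(-1) = -⅙)
S(Q, d) = 5
T(z) = 1/(4 + z)
C(w, L) = 5
-45*C(T(0), -6)*(-39) = -45*5*(-39) = -225*(-39) = 8775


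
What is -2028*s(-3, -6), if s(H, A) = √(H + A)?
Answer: -6084*I ≈ -6084.0*I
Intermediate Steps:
s(H, A) = √(A + H)
-2028*s(-3, -6) = -2028*√(-6 - 3) = -6084*I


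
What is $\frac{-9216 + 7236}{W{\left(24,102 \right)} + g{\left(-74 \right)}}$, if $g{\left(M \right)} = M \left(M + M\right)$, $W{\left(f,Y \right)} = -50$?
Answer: $- \frac{330}{1817} \approx -0.18162$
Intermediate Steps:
$g{\left(M \right)} = 2 M^{2}$ ($g{\left(M \right)} = M 2 M = 2 M^{2}$)
$\frac{-9216 + 7236}{W{\left(24,102 \right)} + g{\left(-74 \right)}} = \frac{-9216 + 7236}{-50 + 2 \left(-74\right)^{2}} = - \frac{1980}{-50 + 2 \cdot 5476} = - \frac{1980}{-50 + 10952} = - \frac{1980}{10902} = \left(-1980\right) \frac{1}{10902} = - \frac{330}{1817}$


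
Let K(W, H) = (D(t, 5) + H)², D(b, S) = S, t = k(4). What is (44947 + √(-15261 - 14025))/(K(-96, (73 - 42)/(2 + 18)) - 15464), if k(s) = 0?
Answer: -17978800/6168439 - 1200*I*√3254/6168439 ≈ -2.9146 - 0.011097*I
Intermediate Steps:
t = 0
K(W, H) = (5 + H)²
(44947 + √(-15261 - 14025))/(K(-96, (73 - 42)/(2 + 18)) - 15464) = (44947 + √(-15261 - 14025))/((5 + (73 - 42)/(2 + 18))² - 15464) = (44947 + √(-29286))/((5 + 31/20)² - 15464) = (44947 + 3*I*√3254)/((5 + 31*(1/20))² - 15464) = (44947 + 3*I*√3254)/((5 + 31/20)² - 15464) = (44947 + 3*I*√3254)/((131/20)² - 15464) = (44947 + 3*I*√3254)/(17161/400 - 15464) = (44947 + 3*I*√3254)/(-6168439/400) = (44947 + 3*I*√3254)*(-400/6168439) = -17978800/6168439 - 1200*I*√3254/6168439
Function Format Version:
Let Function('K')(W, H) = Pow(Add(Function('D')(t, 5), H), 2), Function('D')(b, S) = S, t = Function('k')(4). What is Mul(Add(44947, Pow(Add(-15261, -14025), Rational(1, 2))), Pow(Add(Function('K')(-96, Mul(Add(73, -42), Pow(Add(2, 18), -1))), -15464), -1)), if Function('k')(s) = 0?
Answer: Add(Rational(-17978800, 6168439), Mul(Rational(-1200, 6168439), I, Pow(3254, Rational(1, 2)))) ≈ Add(-2.9146, Mul(-0.011097, I))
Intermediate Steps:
t = 0
Function('K')(W, H) = Pow(Add(5, H), 2)
Mul(Add(44947, Pow(Add(-15261, -14025), Rational(1, 2))), Pow(Add(Function('K')(-96, Mul(Add(73, -42), Pow(Add(2, 18), -1))), -15464), -1)) = Mul(Add(44947, Pow(Add(-15261, -14025), Rational(1, 2))), Pow(Add(Pow(Add(5, Mul(Add(73, -42), Pow(Add(2, 18), -1))), 2), -15464), -1)) = Mul(Add(44947, Pow(-29286, Rational(1, 2))), Pow(Add(Pow(Add(5, Mul(31, Pow(20, -1))), 2), -15464), -1)) = Mul(Add(44947, Mul(3, I, Pow(3254, Rational(1, 2)))), Pow(Add(Pow(Add(5, Mul(31, Rational(1, 20))), 2), -15464), -1)) = Mul(Add(44947, Mul(3, I, Pow(3254, Rational(1, 2)))), Pow(Add(Pow(Add(5, Rational(31, 20)), 2), -15464), -1)) = Mul(Add(44947, Mul(3, I, Pow(3254, Rational(1, 2)))), Pow(Add(Pow(Rational(131, 20), 2), -15464), -1)) = Mul(Add(44947, Mul(3, I, Pow(3254, Rational(1, 2)))), Pow(Add(Rational(17161, 400), -15464), -1)) = Mul(Add(44947, Mul(3, I, Pow(3254, Rational(1, 2)))), Pow(Rational(-6168439, 400), -1)) = Mul(Add(44947, Mul(3, I, Pow(3254, Rational(1, 2)))), Rational(-400, 6168439)) = Add(Rational(-17978800, 6168439), Mul(Rational(-1200, 6168439), I, Pow(3254, Rational(1, 2))))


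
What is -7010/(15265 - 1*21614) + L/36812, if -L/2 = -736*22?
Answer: 115914534/58429847 ≈ 1.9838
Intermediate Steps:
L = 32384 (L = -(-1472)*22 = -2*(-16192) = 32384)
-7010/(15265 - 1*21614) + L/36812 = -7010/(15265 - 1*21614) + 32384/36812 = -7010/(15265 - 21614) + 32384*(1/36812) = -7010/(-6349) + 8096/9203 = -7010*(-1/6349) + 8096/9203 = 7010/6349 + 8096/9203 = 115914534/58429847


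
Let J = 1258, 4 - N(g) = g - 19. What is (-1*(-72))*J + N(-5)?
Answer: 90604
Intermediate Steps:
N(g) = 23 - g (N(g) = 4 - (g - 19) = 4 - (-19 + g) = 4 + (19 - g) = 23 - g)
(-1*(-72))*J + N(-5) = -1*(-72)*1258 + (23 - 1*(-5)) = 72*1258 + (23 + 5) = 90576 + 28 = 90604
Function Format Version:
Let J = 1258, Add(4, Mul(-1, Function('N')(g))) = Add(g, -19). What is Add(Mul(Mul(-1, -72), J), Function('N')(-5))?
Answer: 90604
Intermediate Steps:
Function('N')(g) = Add(23, Mul(-1, g)) (Function('N')(g) = Add(4, Mul(-1, Add(g, -19))) = Add(4, Mul(-1, Add(-19, g))) = Add(4, Add(19, Mul(-1, g))) = Add(23, Mul(-1, g)))
Add(Mul(Mul(-1, -72), J), Function('N')(-5)) = Add(Mul(Mul(-1, -72), 1258), Add(23, Mul(-1, -5))) = Add(Mul(72, 1258), Add(23, 5)) = Add(90576, 28) = 90604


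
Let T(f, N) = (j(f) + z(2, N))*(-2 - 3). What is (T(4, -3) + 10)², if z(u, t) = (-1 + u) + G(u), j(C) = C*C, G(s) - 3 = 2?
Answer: 10000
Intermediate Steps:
G(s) = 5 (G(s) = 3 + 2 = 5)
j(C) = C²
z(u, t) = 4 + u (z(u, t) = (-1 + u) + 5 = 4 + u)
T(f, N) = -30 - 5*f² (T(f, N) = (f² + (4 + 2))*(-2 - 3) = (f² + 6)*(-5) = (6 + f²)*(-5) = -30 - 5*f²)
(T(4, -3) + 10)² = ((-30 - 5*4²) + 10)² = ((-30 - 5*16) + 10)² = ((-30 - 80) + 10)² = (-110 + 10)² = (-100)² = 10000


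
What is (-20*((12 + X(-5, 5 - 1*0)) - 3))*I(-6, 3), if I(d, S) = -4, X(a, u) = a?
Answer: 320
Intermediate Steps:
(-20*((12 + X(-5, 5 - 1*0)) - 3))*I(-6, 3) = -20*((12 - 5) - 3)*(-4) = -20*(7 - 3)*(-4) = -20*4*(-4) = -80*(-4) = 320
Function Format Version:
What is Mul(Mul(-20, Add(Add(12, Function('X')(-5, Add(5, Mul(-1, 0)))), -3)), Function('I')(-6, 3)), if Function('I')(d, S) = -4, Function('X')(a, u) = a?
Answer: 320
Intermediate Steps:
Mul(Mul(-20, Add(Add(12, Function('X')(-5, Add(5, Mul(-1, 0)))), -3)), Function('I')(-6, 3)) = Mul(Mul(-20, Add(Add(12, -5), -3)), -4) = Mul(Mul(-20, Add(7, -3)), -4) = Mul(Mul(-20, 4), -4) = Mul(-80, -4) = 320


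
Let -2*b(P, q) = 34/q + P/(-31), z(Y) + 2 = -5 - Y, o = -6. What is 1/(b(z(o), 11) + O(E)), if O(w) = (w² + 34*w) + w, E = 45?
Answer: 682/2454135 ≈ 0.00027790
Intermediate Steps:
z(Y) = -7 - Y (z(Y) = -2 + (-5 - Y) = -7 - Y)
b(P, q) = -17/q + P/62 (b(P, q) = -(34/q + P/(-31))/2 = -(34/q + P*(-1/31))/2 = -(34/q - P/31)/2 = -17/q + P/62)
O(w) = w² + 35*w
1/(b(z(o), 11) + O(E)) = 1/((-17/11 + (-7 - 1*(-6))/62) + 45*(35 + 45)) = 1/((-17*1/11 + (-7 + 6)/62) + 45*80) = 1/((-17/11 + (1/62)*(-1)) + 3600) = 1/((-17/11 - 1/62) + 3600) = 1/(-1065/682 + 3600) = 1/(2454135/682) = 682/2454135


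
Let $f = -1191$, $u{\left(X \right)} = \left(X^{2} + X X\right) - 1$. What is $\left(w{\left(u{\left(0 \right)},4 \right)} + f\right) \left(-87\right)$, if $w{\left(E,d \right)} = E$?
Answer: $103704$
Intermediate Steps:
$u{\left(X \right)} = -1 + 2 X^{2}$ ($u{\left(X \right)} = \left(X^{2} + X^{2}\right) - 1 = 2 X^{2} - 1 = -1 + 2 X^{2}$)
$\left(w{\left(u{\left(0 \right)},4 \right)} + f\right) \left(-87\right) = \left(\left(-1 + 2 \cdot 0^{2}\right) - 1191\right) \left(-87\right) = \left(\left(-1 + 2 \cdot 0\right) - 1191\right) \left(-87\right) = \left(\left(-1 + 0\right) - 1191\right) \left(-87\right) = \left(-1 - 1191\right) \left(-87\right) = \left(-1192\right) \left(-87\right) = 103704$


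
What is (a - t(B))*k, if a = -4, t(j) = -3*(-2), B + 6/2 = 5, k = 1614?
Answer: -16140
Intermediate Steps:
B = 2 (B = -3 + 5 = 2)
t(j) = 6
(a - t(B))*k = (-4 - 1*6)*1614 = (-4 - 6)*1614 = -10*1614 = -16140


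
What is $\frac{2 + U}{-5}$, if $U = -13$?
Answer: $\frac{11}{5} \approx 2.2$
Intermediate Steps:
$\frac{2 + U}{-5} = \frac{2 - 13}{-5} = \left(- \frac{1}{5}\right) \left(-11\right) = \frac{11}{5}$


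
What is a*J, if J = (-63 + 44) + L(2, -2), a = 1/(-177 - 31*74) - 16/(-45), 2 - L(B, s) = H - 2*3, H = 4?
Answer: -246227/46176 ≈ -5.3324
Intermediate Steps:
L(B, s) = 4 (L(B, s) = 2 - (4 - 2*3) = 2 - (4 - 6) = 2 - 1*(-2) = 2 + 2 = 4)
a = 246227/692640 (a = (1/74)/(-208) - 16*(-1/45) = -1/208*1/74 + 16/45 = -1/15392 + 16/45 = 246227/692640 ≈ 0.35549)
J = -15 (J = (-63 + 44) + 4 = -19 + 4 = -15)
a*J = (246227/692640)*(-15) = -246227/46176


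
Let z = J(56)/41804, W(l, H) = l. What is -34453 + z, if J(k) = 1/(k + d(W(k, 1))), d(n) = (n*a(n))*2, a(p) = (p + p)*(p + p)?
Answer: -2023560818488607/58733951136 ≈ -34453.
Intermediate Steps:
a(p) = 4*p**2 (a(p) = (2*p)*(2*p) = 4*p**2)
d(n) = 8*n**3 (d(n) = (n*(4*n**2))*2 = (4*n**3)*2 = 8*n**3)
J(k) = 1/(k + 8*k**3)
z = 1/58733951136 (z = 1/((56 + 8*56**3)*41804) = (1/41804)/(56 + 8*175616) = (1/41804)/(56 + 1404928) = (1/41804)/1404984 = (1/1404984)*(1/41804) = 1/58733951136 ≈ 1.7026e-11)
-34453 + z = -34453 + 1/58733951136 = -2023560818488607/58733951136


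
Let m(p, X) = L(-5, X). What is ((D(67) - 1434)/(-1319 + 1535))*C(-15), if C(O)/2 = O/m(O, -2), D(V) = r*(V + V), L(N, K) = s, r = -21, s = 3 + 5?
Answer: 295/4 ≈ 73.750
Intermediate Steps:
s = 8
L(N, K) = 8
m(p, X) = 8
D(V) = -42*V (D(V) = -21*(V + V) = -42*V)
C(O) = O/4 (C(O) = 2*(O/8) = O/4)
((D(67) - 1434)/(-1319 + 1535))*C(-15) = ((-42*67 - 1434)/(-1319 + 1535))*((¼)*(-15)) = ((-2814 - 1434)/216)*(-15/4) = -4248*1/216*(-15/4) = -59/3*(-15/4) = 295/4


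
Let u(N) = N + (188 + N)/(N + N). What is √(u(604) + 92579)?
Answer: 2*√531170133/151 ≈ 305.26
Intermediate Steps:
u(N) = N + (188 + N)/(2*N) (u(N) = N + (188 + N)/((2*N)) = N + (188 + N)*(1/(2*N)) = N + (188 + N)/(2*N))
√(u(604) + 92579) = √((½ + 604 + 94/604) + 92579) = √((½ + 604 + 94*(1/604)) + 92579) = √((½ + 604 + 47/302) + 92579) = √(91303/151 + 92579) = √(14070732/151) = 2*√531170133/151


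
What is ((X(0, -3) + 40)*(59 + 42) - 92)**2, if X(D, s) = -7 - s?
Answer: 12559936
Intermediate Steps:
((X(0, -3) + 40)*(59 + 42) - 92)**2 = (((-7 - 1*(-3)) + 40)*(59 + 42) - 92)**2 = (((-7 + 3) + 40)*101 - 92)**2 = ((-4 + 40)*101 - 92)**2 = (36*101 - 92)**2 = (3636 - 92)**2 = 3544**2 = 12559936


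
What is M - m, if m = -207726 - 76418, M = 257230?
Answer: 541374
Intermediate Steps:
m = -284144
M - m = 257230 - 1*(-284144) = 257230 + 284144 = 541374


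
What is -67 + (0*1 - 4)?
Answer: -71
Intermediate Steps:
-67 + (0*1 - 4) = -67 + (0 - 4) = -67 - 4 = -71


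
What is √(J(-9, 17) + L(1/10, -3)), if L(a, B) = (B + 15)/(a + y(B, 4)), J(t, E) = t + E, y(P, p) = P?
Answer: 4*√203/29 ≈ 1.9652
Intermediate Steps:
J(t, E) = E + t
L(a, B) = (15 + B)/(B + a) (L(a, B) = (B + 15)/(a + B) = (15 + B)/(B + a))
√(J(-9, 17) + L(1/10, -3)) = √((17 - 9) + (15 - 3)/(-3 + 1/10)) = √(8 + 12/(-3 + ⅒)) = √(8 + 12/(-29/10)) = √(8 - 10/29*12) = √(8 - 120/29) = √(112/29) = 4*√203/29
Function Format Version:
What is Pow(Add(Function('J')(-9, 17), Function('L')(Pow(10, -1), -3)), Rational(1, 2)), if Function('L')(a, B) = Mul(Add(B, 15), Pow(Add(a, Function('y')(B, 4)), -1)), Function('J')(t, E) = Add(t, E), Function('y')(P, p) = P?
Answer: Mul(Rational(4, 29), Pow(203, Rational(1, 2))) ≈ 1.9652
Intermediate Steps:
Function('J')(t, E) = Add(E, t)
Function('L')(a, B) = Mul(Pow(Add(B, a), -1), Add(15, B)) (Function('L')(a, B) = Mul(Add(B, 15), Pow(Add(a, B), -1)) = Mul(Add(15, B), Pow(Add(B, a), -1)) = Mul(Pow(Add(B, a), -1), Add(15, B)))
Pow(Add(Function('J')(-9, 17), Function('L')(Pow(10, -1), -3)), Rational(1, 2)) = Pow(Add(Add(17, -9), Mul(Pow(Add(-3, Pow(10, -1)), -1), Add(15, -3))), Rational(1, 2)) = Pow(Add(8, Mul(Pow(Add(-3, Rational(1, 10)), -1), 12)), Rational(1, 2)) = Pow(Add(8, Mul(Pow(Rational(-29, 10), -1), 12)), Rational(1, 2)) = Pow(Add(8, Mul(Rational(-10, 29), 12)), Rational(1, 2)) = Pow(Add(8, Rational(-120, 29)), Rational(1, 2)) = Pow(Rational(112, 29), Rational(1, 2)) = Mul(Rational(4, 29), Pow(203, Rational(1, 2)))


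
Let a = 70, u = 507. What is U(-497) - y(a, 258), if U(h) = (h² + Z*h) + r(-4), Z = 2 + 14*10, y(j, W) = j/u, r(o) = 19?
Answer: 89462108/507 ≈ 1.7645e+5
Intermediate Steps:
y(j, W) = j/507
Z = 142 (Z = 2 + 140 = 142)
U(h) = 19 + h² + 142*h (U(h) = (h² + 142*h) + 19 = 19 + h² + 142*h)
U(-497) - y(a, 258) = (19 + (-497)² + 142*(-497)) - 70/507 = (19 + 247009 - 70574) - 1*70/507 = 176454 - 70/507 = 89462108/507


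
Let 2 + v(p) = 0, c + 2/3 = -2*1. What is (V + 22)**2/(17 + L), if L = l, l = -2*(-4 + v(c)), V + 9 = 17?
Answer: 900/29 ≈ 31.034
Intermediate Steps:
V = 8 (V = -9 + 17 = 8)
c = -8/3 (c = -2/3 - 2*1 = -2/3 - 2 = -8/3 ≈ -2.6667)
v(p) = -2 (v(p) = -2 + 0 = -2)
l = 12 (l = -2*(-4 - 2) = -2*(-6) = 12)
L = 12
(V + 22)**2/(17 + L) = (8 + 22)**2/(17 + 12) = 30**2/29 = 900*(1/29) = 900/29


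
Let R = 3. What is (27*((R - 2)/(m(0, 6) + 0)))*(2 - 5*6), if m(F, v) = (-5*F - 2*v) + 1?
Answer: 756/11 ≈ 68.727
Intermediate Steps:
m(F, v) = 1 - 5*F - 2*v
(27*((R - 2)/(m(0, 6) + 0)))*(2 - 5*6) = (27*((3 - 2)/((1 - 5*0 - 2*6) + 0)))*(2 - 5*6) = (27*(1/((1 + 0 - 12) + 0)))*(2 - 30) = (27*(1/(-11 + 0)))*(-28) = (27*(1/(-11)))*(-28) = (27*(1*(-1/11)))*(-28) = (27*(-1/11))*(-28) = -27/11*(-28) = 756/11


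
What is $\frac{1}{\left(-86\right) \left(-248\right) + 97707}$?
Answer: $\frac{1}{119035} \approx 8.4009 \cdot 10^{-6}$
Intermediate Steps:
$\frac{1}{\left(-86\right) \left(-248\right) + 97707} = \frac{1}{21328 + 97707} = \frac{1}{119035}$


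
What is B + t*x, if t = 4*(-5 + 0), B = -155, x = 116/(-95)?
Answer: -2481/19 ≈ -130.58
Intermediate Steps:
x = -116/95 (x = 116*(-1/95) = -116/95 ≈ -1.2211)
t = -20 (t = 4*(-5) = -20)
B + t*x = -155 - 20*(-116/95) = -155 + 464/19 = -2481/19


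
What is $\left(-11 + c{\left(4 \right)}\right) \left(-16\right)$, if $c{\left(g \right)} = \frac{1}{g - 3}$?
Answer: $160$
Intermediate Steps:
$c{\left(g \right)} = \frac{1}{-3 + g}$
$\left(-11 + c{\left(4 \right)}\right) \left(-16\right) = \left(-11 + \frac{1}{-3 + 4}\right) \left(-16\right) = \left(-11 + 1^{-1}\right) \left(-16\right) = \left(-11 + 1\right) \left(-16\right) = \left(-10\right) \left(-16\right) = 160$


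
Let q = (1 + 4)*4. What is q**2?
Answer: 400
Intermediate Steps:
q = 20 (q = 5*4 = 20)
q**2 = 20**2 = 400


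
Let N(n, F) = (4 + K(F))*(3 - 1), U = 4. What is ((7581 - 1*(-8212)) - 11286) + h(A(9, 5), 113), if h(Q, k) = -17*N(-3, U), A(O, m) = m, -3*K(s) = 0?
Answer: 4371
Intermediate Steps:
K(s) = 0 (K(s) = -⅓*0 = 0)
N(n, F) = 8 (N(n, F) = (4 + 0)*(3 - 1) = 4*2 = 8)
h(Q, k) = -136 (h(Q, k) = -17*8 = -136)
((7581 - 1*(-8212)) - 11286) + h(A(9, 5), 113) = ((7581 - 1*(-8212)) - 11286) - 136 = ((7581 + 8212) - 11286) - 136 = (15793 - 11286) - 136 = 4507 - 136 = 4371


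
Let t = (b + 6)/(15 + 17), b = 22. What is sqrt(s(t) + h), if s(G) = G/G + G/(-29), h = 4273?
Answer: sqrt(57510538)/116 ≈ 65.376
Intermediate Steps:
t = 7/8 (t = (22 + 6)/(15 + 17) = 28/32 = 28*(1/32) = 7/8 ≈ 0.87500)
s(G) = 1 - G/29 (s(G) = 1 + G*(-1/29) = 1 - G/29)
sqrt(s(t) + h) = sqrt((1 - 1/29*7/8) + 4273) = sqrt((1 - 7/232) + 4273) = sqrt(225/232 + 4273) = sqrt(991561/232) = sqrt(57510538)/116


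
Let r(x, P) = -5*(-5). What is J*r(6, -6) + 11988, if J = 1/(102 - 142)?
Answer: 95899/8 ≈ 11987.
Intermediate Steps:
r(x, P) = 25
J = -1/40 (J = 1/(-40) = -1/40 ≈ -0.025000)
J*r(6, -6) + 11988 = -1/40*25 + 11988 = -5/8 + 11988 = 95899/8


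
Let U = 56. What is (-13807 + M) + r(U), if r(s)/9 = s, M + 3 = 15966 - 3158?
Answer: -498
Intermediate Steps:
M = 12805 (M = -3 + (15966 - 3158) = -3 + 12808 = 12805)
r(s) = 9*s
(-13807 + M) + r(U) = (-13807 + 12805) + 9*56 = -1002 + 504 = -498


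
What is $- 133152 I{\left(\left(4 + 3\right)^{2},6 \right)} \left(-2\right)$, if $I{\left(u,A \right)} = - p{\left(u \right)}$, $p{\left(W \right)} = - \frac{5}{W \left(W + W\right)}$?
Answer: $\frac{665760}{2401} \approx 277.28$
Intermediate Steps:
$p{\left(W \right)} = - \frac{5}{2 W^{2}}$ ($p{\left(W \right)} = - \frac{5}{W 2 W} = - \frac{5}{2 W^{2}}$)
$I{\left(u,A \right)} = \frac{5}{2 u^{2}}$ ($I{\left(u,A \right)} = - \frac{-5}{2 u^{2}} = \frac{5}{2 u^{2}}$)
$- 133152 I{\left(\left(4 + 3\right)^{2},6 \right)} \left(-2\right) = - 133152 \frac{5}{2 \left(4 + 3\right)^{4}} \left(-2\right) = - 133152 \frac{5}{2 \cdot 2401} \left(-2\right) = - 133152 \cdot \frac{5}{2} \cdot \frac{1}{2401} \left(-2\right) = - 133152 \cdot \frac{5}{4802} \left(-2\right) = \left(-133152\right) \left(- \frac{5}{2401}\right) = \frac{665760}{2401}$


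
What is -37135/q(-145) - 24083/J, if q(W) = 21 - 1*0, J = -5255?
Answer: -27805526/15765 ≈ -1763.8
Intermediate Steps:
q(W) = 21 (q(W) = 21 + 0 = 21)
-37135/q(-145) - 24083/J = -37135/21 - 24083/(-5255) = -37135*1/21 - 24083*(-1/5255) = -5305/3 + 24083/5255 = -27805526/15765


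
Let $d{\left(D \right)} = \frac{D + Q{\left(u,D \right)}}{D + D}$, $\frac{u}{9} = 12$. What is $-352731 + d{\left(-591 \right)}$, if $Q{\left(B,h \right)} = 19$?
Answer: $- \frac{208463735}{591} \approx -3.5273 \cdot 10^{5}$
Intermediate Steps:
$u = 108$ ($u = 9 \cdot 12 = 108$)
$d{\left(D \right)} = \frac{19 + D}{2 D}$ ($d{\left(D \right)} = \frac{D + 19}{D + D} = \frac{19 + D}{2 D}$)
$-352731 + d{\left(-591 \right)} = -352731 + \frac{19 - 591}{2 \left(-591\right)} = -352731 + \frac{1}{2} \left(- \frac{1}{591}\right) \left(-572\right) = -352731 + \frac{286}{591} = - \frac{208463735}{591}$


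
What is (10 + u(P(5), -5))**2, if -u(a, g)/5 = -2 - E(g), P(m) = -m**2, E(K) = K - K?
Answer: 400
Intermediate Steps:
E(K) = 0
u(a, g) = 10 (u(a, g) = -5*(-2 - 1*0) = -5*(-2 + 0) = -5*(-2) = 10)
(10 + u(P(5), -5))**2 = (10 + 10)**2 = 20**2 = 400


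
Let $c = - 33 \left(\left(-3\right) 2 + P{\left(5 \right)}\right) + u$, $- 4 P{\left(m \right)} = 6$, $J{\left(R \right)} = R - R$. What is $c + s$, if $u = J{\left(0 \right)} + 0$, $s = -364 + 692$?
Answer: $\frac{1151}{2} \approx 575.5$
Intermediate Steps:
$J{\left(R \right)} = 0$
$P{\left(m \right)} = - \frac{3}{2}$ ($P{\left(m \right)} = \left(- \frac{1}{4}\right) 6 = - \frac{3}{2}$)
$s = 328$
$u = 0$ ($u = 0 + 0 = 0$)
$c = \frac{495}{2}$ ($c = - 33 \left(\left(-3\right) 2 - \frac{3}{2}\right) + 0 = - 33 \left(-6 - \frac{3}{2}\right) + 0 = \left(-33\right) \left(- \frac{15}{2}\right) + 0 = \frac{495}{2} + 0 = \frac{495}{2} \approx 247.5$)
$c + s = \frac{495}{2} + 328 = \frac{1151}{2}$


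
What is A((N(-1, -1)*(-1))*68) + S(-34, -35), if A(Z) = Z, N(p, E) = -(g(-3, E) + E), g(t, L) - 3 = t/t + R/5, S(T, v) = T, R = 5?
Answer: 238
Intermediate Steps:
g(t, L) = 5 (g(t, L) = 3 + (t/t + 5/5) = 3 + (1 + 5*(⅕)) = 3 + (1 + 1) = 3 + 2 = 5)
N(p, E) = -5 - E (N(p, E) = -(5 + E) = -5 - E)
A((N(-1, -1)*(-1))*68) + S(-34, -35) = ((-5 - 1*(-1))*(-1))*68 - 34 = ((-5 + 1)*(-1))*68 - 34 = -4*(-1)*68 - 34 = 4*68 - 34 = 272 - 34 = 238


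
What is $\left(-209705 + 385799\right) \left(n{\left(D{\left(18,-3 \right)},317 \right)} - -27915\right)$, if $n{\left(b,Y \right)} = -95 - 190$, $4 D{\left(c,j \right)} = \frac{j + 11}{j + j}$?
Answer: $4865477220$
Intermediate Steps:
$D{\left(c,j \right)} = \frac{11 + j}{8 j}$ ($D{\left(c,j \right)} = \frac{\left(j + 11\right) \frac{1}{j + j}}{4} = \frac{\left(11 + j\right) \frac{1}{2 j}}{4} = \frac{\frac{1}{2} \frac{1}{j} \left(11 + j\right)}{4} = \frac{11 + j}{8 j}$)
$n{\left(b,Y \right)} = -285$
$\left(-209705 + 385799\right) \left(n{\left(D{\left(18,-3 \right)},317 \right)} - -27915\right) = \left(-209705 + 385799\right) \left(-285 - -27915\right) = 176094 \left(-285 + 27915\right) = 176094 \cdot 27630 = 4865477220$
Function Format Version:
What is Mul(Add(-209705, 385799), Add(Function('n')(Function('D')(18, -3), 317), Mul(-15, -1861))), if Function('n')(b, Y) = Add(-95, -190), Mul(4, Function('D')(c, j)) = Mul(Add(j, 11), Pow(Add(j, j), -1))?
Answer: 4865477220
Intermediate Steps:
Function('D')(c, j) = Mul(Rational(1, 8), Pow(j, -1), Add(11, j)) (Function('D')(c, j) = Mul(Rational(1, 4), Mul(Add(j, 11), Pow(Add(j, j), -1))) = Mul(Rational(1, 4), Mul(Add(11, j), Pow(Mul(2, j), -1))) = Mul(Rational(1, 4), Mul(Add(11, j), Mul(Rational(1, 2), Pow(j, -1)))) = Mul(Rational(1, 4), Mul(Rational(1, 2), Pow(j, -1), Add(11, j))) = Mul(Rational(1, 8), Pow(j, -1), Add(11, j)))
Function('n')(b, Y) = -285
Mul(Add(-209705, 385799), Add(Function('n')(Function('D')(18, -3), 317), Mul(-15, -1861))) = Mul(Add(-209705, 385799), Add(-285, Mul(-15, -1861))) = Mul(176094, Add(-285, 27915)) = Mul(176094, 27630) = 4865477220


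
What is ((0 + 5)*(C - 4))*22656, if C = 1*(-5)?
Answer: -1019520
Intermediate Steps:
C = -5
((0 + 5)*(C - 4))*22656 = ((0 + 5)*(-5 - 4))*22656 = (5*(-9))*22656 = -45*22656 = -1019520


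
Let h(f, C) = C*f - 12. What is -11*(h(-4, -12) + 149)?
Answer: -2035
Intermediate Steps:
h(f, C) = -12 + C*f
-11*(h(-4, -12) + 149) = -11*((-12 - 12*(-4)) + 149) = -11*((-12 + 48) + 149) = -11*(36 + 149) = -11*185 = -2035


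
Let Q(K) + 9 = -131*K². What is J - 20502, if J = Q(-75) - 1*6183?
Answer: -763569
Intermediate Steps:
Q(K) = -9 - 131*K²
J = -743067 (J = (-9 - 131*(-75)²) - 1*6183 = (-9 - 131*5625) - 6183 = (-9 - 736875) - 6183 = -736884 - 6183 = -743067)
J - 20502 = -743067 - 20502 = -763569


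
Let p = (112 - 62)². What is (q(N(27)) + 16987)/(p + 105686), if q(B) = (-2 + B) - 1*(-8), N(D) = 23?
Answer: 2836/18031 ≈ 0.15728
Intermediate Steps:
p = 2500 (p = 50² = 2500)
q(B) = 6 + B (q(B) = (-2 + B) + 8 = 6 + B)
(q(N(27)) + 16987)/(p + 105686) = ((6 + 23) + 16987)/(2500 + 105686) = (29 + 16987)/108186 = 17016*(1/108186) = 2836/18031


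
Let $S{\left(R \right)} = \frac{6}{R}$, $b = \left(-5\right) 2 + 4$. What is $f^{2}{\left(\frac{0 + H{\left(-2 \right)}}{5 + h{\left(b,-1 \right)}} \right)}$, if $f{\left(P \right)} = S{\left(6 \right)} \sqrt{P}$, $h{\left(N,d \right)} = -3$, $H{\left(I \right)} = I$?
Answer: $-1$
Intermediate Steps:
$b = -6$ ($b = -10 + 4 = -6$)
$f{\left(P \right)} = \sqrt{P}$ ($f{\left(P \right)} = \frac{6}{6} \sqrt{P} = 6 \cdot \frac{1}{6} \sqrt{P} = 1 \sqrt{P} = \sqrt{P}$)
$f^{2}{\left(\frac{0 + H{\left(-2 \right)}}{5 + h{\left(b,-1 \right)}} \right)} = \left(\sqrt{\frac{0 - 2}{5 - 3}}\right)^{2} = \left(\sqrt{- \frac{2}{2}}\right)^{2} = \left(\sqrt{\left(-2\right) \frac{1}{2}}\right)^{2} = \left(\sqrt{-1}\right)^{2} = i^{2} = -1$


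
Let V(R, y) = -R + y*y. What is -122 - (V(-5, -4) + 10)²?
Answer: -1083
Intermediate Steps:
V(R, y) = y² - R (V(R, y) = -R + y² = y² - R)
-122 - (V(-5, -4) + 10)² = -122 - (((-4)² - 1*(-5)) + 10)² = -122 - ((16 + 5) + 10)² = -122 - (21 + 10)² = -122 - 1*31² = -122 - 1*961 = -122 - 961 = -1083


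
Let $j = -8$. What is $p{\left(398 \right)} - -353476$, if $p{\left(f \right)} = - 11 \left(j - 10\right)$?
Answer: $353674$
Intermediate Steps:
$p{\left(f \right)} = 198$ ($p{\left(f \right)} = - 11 \left(-8 - 10\right) = \left(-11\right) \left(-18\right) = 198$)
$p{\left(398 \right)} - -353476 = 198 - -353476 = 198 + 353476 = 353674$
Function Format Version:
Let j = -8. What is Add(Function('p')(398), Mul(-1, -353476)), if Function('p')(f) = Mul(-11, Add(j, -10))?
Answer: 353674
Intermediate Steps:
Function('p')(f) = 198 (Function('p')(f) = Mul(-11, Add(-8, -10)) = Mul(-11, -18) = 198)
Add(Function('p')(398), Mul(-1, -353476)) = Add(198, Mul(-1, -353476)) = Add(198, 353476) = 353674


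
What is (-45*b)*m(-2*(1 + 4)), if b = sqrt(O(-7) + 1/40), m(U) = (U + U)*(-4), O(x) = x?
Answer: -540*I*sqrt(310) ≈ -9507.7*I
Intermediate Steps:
m(U) = -8*U (m(U) = (2*U)*(-4) = -8*U)
b = 3*I*sqrt(310)/20 (b = sqrt(-7 + 1/40) = sqrt(-279/40) = 3*I*sqrt(310)/20 ≈ 2.641*I)
(-45*b)*m(-2*(1 + 4)) = (-27*I*sqrt(310)/4)*(-(-16)*(1 + 4)) = (-27*I*sqrt(310)/4)*(-(-16)*5) = (-27*I*sqrt(310)/4)*(-8*(-10)) = -27*I*sqrt(310)/4*80 = -540*I*sqrt(310)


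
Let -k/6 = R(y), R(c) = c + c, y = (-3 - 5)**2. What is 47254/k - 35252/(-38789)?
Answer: -902930935/14894976 ≈ -60.620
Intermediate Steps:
y = 64 (y = (-8)**2 = 64)
R(c) = 2*c
k = -768 (k = -12*64 = -6*128 = -768)
47254/k - 35252/(-38789) = 47254/(-768) - 35252/(-38789) = 47254*(-1/768) - 35252*(-1/38789) = -23627/384 + 35252/38789 = -902930935/14894976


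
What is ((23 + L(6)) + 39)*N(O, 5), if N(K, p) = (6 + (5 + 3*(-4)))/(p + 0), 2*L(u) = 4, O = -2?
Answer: -64/5 ≈ -12.800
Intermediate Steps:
L(u) = 2 (L(u) = (1/2)*4 = 2)
N(K, p) = -1/p (N(K, p) = (6 + (5 - 12))/p = (6 - 7)/p = -1/p)
((23 + L(6)) + 39)*N(O, 5) = ((23 + 2) + 39)*(-1/5) = (25 + 39)*(-1*1/5) = 64*(-1/5) = -64/5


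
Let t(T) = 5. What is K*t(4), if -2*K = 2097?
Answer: -10485/2 ≈ -5242.5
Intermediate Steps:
K = -2097/2 (K = -½*2097 = -2097/2 ≈ -1048.5)
K*t(4) = -2097/2*5 = -10485/2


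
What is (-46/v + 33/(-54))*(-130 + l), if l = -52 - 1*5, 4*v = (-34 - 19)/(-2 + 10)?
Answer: -4845731/954 ≈ -5079.4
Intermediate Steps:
v = -53/32 (v = ((-34 - 19)/(-2 + 10))/4 = (-53/8)/4 = (-53*1/8)/4 = (1/4)*(-53/8) = -53/32 ≈ -1.6563)
l = -57 (l = -52 - 5 = -57)
(-46/v + 33/(-54))*(-130 + l) = (-46/(-53/32) + 33/(-54))*(-130 - 57) = (-46*(-32/53) + 33*(-1/54))*(-187) = (1472/53 - 11/18)*(-187) = (25913/954)*(-187) = -4845731/954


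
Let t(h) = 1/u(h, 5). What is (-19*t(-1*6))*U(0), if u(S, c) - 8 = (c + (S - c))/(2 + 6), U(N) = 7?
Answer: -532/29 ≈ -18.345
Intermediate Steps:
u(S, c) = 8 + S/8 (u(S, c) = 8 + (c + (S - c))/(2 + 6) = 8 + S/8)
t(h) = 1/(8 + h/8)
(-19*t(-1*6))*U(0) = -152/(64 - 1*6)*7 = -152/(64 - 6)*7 = -152/58*7 = -19*4/29*7 = -76/29*7 = -532/29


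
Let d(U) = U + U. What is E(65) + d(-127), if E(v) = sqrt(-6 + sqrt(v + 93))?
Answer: -254 + sqrt(-6 + sqrt(158)) ≈ -251.44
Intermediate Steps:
d(U) = 2*U
E(v) = sqrt(-6 + sqrt(93 + v))
E(65) + d(-127) = sqrt(-6 + sqrt(93 + 65)) + 2*(-127) = sqrt(-6 + sqrt(158)) - 254 = -254 + sqrt(-6 + sqrt(158))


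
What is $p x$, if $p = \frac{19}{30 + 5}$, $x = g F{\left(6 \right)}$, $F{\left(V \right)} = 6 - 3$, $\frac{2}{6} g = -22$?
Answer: $- \frac{3762}{35} \approx -107.49$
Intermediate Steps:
$g = -66$ ($g = 3 \left(-22\right) = -66$)
$F{\left(V \right)} = 3$
$x = -198$ ($x = \left(-66\right) 3 = -198$)
$p = \frac{19}{35} \approx 0.54286$
$p x = \frac{19}{35} \left(-198\right) = - \frac{3762}{35}$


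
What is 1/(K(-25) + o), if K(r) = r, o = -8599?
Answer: -1/8624 ≈ -0.00011596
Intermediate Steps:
1/(K(-25) + o) = 1/(-25 - 8599) = 1/(-8624) = -1/8624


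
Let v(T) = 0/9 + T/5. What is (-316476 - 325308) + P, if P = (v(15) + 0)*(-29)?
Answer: -641871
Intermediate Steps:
v(T) = T/5 (v(T) = 0*(⅑) + T*(⅕) = 0 + T/5 = T/5)
P = -87 (P = ((⅕)*15 + 0)*(-29) = (3 + 0)*(-29) = 3*(-29) = -87)
(-316476 - 325308) + P = (-316476 - 325308) - 87 = -641784 - 87 = -641871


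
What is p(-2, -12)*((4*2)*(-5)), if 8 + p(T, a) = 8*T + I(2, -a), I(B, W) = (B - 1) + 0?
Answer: 920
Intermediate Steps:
I(B, W) = -1 + B (I(B, W) = (-1 + B) + 0 = -1 + B)
p(T, a) = -7 + 8*T (p(T, a) = -8 + (8*T + (-1 + 2)) = -8 + (8*T + 1) = -8 + (1 + 8*T) = -7 + 8*T)
p(-2, -12)*((4*2)*(-5)) = (-7 + 8*(-2))*((4*2)*(-5)) = (-7 - 16)*(8*(-5)) = -23*(-40) = 920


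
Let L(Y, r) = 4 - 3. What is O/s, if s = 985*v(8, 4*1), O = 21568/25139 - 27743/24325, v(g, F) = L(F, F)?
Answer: -172789677/602333582375 ≈ -0.00028687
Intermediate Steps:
L(Y, r) = 1
v(g, F) = 1
O = -172789677/611506175 (O = 21568*(1/25139) - 27743*1/24325 = 21568/25139 - 27743/24325 = -172789677/611506175 ≈ -0.28256)
s = 985 (s = 985*1 = 985)
O/s = -172789677/611506175/985 = -172789677/611506175*1/985 = -172789677/602333582375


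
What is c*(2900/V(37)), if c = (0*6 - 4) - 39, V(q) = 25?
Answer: -4988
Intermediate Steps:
c = -43 (c = (0 - 4) - 39 = -4 - 39 = -43)
c*(2900/V(37)) = -124700/25 = -43*116 = -4988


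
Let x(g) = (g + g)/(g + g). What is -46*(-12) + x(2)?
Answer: 553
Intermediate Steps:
x(g) = 1 (x(g) = (2*g)/((2*g)) = (2*g)*(1/(2*g)) = 1)
-46*(-12) + x(2) = -46*(-12) + 1 = 552 + 1 = 553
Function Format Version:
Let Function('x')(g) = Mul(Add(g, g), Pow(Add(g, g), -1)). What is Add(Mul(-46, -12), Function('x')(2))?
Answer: 553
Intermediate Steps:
Function('x')(g) = 1 (Function('x')(g) = Mul(Mul(2, g), Pow(Mul(2, g), -1)) = Mul(Mul(2, g), Mul(Rational(1, 2), Pow(g, -1))) = 1)
Add(Mul(-46, -12), Function('x')(2)) = Add(Mul(-46, -12), 1) = Add(552, 1) = 553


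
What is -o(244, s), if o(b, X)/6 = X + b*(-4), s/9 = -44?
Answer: 8232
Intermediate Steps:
s = -396 (s = 9*(-44) = -396)
o(b, X) = -24*b + 6*X (o(b, X) = 6*(X + b*(-4)) = 6*(X - 4*b) = -24*b + 6*X)
-o(244, s) = -(-24*244 + 6*(-396)) = -(-5856 - 2376) = -1*(-8232) = 8232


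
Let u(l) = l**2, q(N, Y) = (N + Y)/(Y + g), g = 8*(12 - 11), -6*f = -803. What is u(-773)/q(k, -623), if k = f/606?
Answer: 267231699612/452885 ≈ 5.9007e+5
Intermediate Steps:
f = 803/6 (f = -1/6*(-803) = 803/6 ≈ 133.83)
g = 8 (g = 8*1 = 8)
k = 803/3636 (k = (803/6)/606 = (803/6)*(1/606) = 803/3636 ≈ 0.22085)
q(N, Y) = (N + Y)/(8 + Y) (q(N, Y) = (N + Y)/(Y + 8) = (N + Y)/(8 + Y))
u(-773)/q(k, -623) = (-773)**2/(((803/3636 - 623)/(8 - 623))) = 597529/((-2264425/3636/(-615))) = 597529/((-1/615*(-2264425/3636))) = 597529/(452885/447228) = 597529*(447228/452885) = 267231699612/452885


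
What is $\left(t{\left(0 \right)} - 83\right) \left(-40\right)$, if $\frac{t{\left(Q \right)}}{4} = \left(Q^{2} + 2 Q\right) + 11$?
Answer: $1560$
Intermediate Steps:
$t{\left(Q \right)} = 44 + 4 Q^{2} + 8 Q$ ($t{\left(Q \right)} = 4 \left(\left(Q^{2} + 2 Q\right) + 11\right) = 4 \left(11 + Q^{2} + 2 Q\right) = 44 + 4 Q^{2} + 8 Q$)
$\left(t{\left(0 \right)} - 83\right) \left(-40\right) = \left(\left(44 + 4 \cdot 0^{2} + 8 \cdot 0\right) - 83\right) \left(-40\right) = \left(\left(44 + 4 \cdot 0 + 0\right) - 83\right) \left(-40\right) = \left(\left(44 + 0 + 0\right) - 83\right) \left(-40\right) = \left(44 - 83\right) \left(-40\right) = \left(-39\right) \left(-40\right) = 1560$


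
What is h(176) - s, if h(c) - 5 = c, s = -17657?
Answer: 17838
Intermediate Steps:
h(c) = 5 + c
h(176) - s = (5 + 176) - 1*(-17657) = 181 + 17657 = 17838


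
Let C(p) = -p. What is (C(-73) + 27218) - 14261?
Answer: 13030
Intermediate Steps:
(C(-73) + 27218) - 14261 = (-1*(-73) + 27218) - 14261 = (73 + 27218) - 14261 = 27291 - 14261 = 13030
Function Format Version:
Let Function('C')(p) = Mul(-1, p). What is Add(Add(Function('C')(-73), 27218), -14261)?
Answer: 13030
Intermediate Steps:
Add(Add(Function('C')(-73), 27218), -14261) = Add(Add(Mul(-1, -73), 27218), -14261) = Add(Add(73, 27218), -14261) = Add(27291, -14261) = 13030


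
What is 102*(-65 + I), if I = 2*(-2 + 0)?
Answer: -7038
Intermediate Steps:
I = -4 (I = 2*(-2) = -4)
102*(-65 + I) = 102*(-65 - 4) = 102*(-69) = -7038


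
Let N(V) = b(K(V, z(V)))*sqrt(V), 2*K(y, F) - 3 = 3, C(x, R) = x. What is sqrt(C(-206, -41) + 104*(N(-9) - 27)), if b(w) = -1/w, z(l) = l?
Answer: sqrt(-3014 - 104*I) ≈ 0.947 - 54.908*I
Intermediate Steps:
K(y, F) = 3 (K(y, F) = 3/2 + (1/2)*3 = 3/2 + 3/2 = 3)
N(V) = -sqrt(V)/3 (N(V) = (-1/3)*sqrt(V) = (-1*1/3)*sqrt(V) = -sqrt(V)/3)
sqrt(C(-206, -41) + 104*(N(-9) - 27)) = sqrt(-206 + 104*(-I - 27)) = sqrt(-206 + 104*(-27 - I)) = sqrt(-206 + (-2808 - 104*I)) = sqrt(-3014 - 104*I)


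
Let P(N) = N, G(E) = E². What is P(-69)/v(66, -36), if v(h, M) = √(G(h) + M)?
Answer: -23*√30/120 ≈ -1.0498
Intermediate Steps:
v(h, M) = √(M + h²) (v(h, M) = √(h² + M) = √(M + h²))
P(-69)/v(66, -36) = -69/√(-36 + 66²) = -69/√(-36 + 4356) = -69*√30/360 = -23*√30/120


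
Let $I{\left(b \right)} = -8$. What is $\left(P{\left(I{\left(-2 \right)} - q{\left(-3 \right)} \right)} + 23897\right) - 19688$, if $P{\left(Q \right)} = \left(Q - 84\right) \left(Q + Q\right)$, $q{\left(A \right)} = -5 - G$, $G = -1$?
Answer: $4913$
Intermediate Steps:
$q{\left(A \right)} = -4$ ($q{\left(A \right)} = -5 - -1 = -5 + 1 = -4$)
$P{\left(Q \right)} = 2 Q \left(-84 + Q\right)$ ($P{\left(Q \right)} = \left(-84 + Q\right) 2 Q = 2 Q \left(-84 + Q\right)$)
$\left(P{\left(I{\left(-2 \right)} - q{\left(-3 \right)} \right)} + 23897\right) - 19688 = \left(2 \left(-8 - -4\right) \left(-84 - 4\right) + 23897\right) - 19688 = \left(2 \left(-8 + 4\right) \left(-84 + \left(-8 + 4\right)\right) + 23897\right) - 19688 = \left(2 \left(-4\right) \left(-84 - 4\right) + 23897\right) - 19688 = \left(2 \left(-4\right) \left(-88\right) + 23897\right) - 19688 = \left(704 + 23897\right) - 19688 = 24601 - 19688 = 4913$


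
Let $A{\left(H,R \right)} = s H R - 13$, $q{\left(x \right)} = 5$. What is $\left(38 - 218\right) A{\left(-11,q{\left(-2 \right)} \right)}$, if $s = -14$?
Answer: $-136260$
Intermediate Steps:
$A{\left(H,R \right)} = -13 - 14 H R$ ($A{\left(H,R \right)} = - 14 H R - 13 = -13 - 14 H R$)
$\left(38 - 218\right) A{\left(-11,q{\left(-2 \right)} \right)} = \left(38 - 218\right) \left(-13 - \left(-154\right) 5\right) = - 180 \left(-13 + 770\right) = \left(-180\right) 757 = -136260$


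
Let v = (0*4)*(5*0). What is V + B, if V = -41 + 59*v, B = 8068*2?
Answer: 16095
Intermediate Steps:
v = 0 (v = 0*0 = 0)
B = 16136
V = -41 (V = -41 + 59*0 = -41 + 0 = -41)
V + B = -41 + 16136 = 16095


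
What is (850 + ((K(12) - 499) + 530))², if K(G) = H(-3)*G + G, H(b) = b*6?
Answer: 458329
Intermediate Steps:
H(b) = 6*b
K(G) = -17*G (K(G) = (6*(-3))*G + G = -18*G + G = -17*G)
(850 + ((K(12) - 499) + 530))² = (850 + ((-17*12 - 499) + 530))² = (850 + ((-204 - 499) + 530))² = (850 + (-703 + 530))² = (850 - 173)² = 677² = 458329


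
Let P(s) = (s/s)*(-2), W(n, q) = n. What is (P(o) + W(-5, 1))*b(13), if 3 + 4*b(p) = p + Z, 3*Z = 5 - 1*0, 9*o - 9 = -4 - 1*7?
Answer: -245/12 ≈ -20.417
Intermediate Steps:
o = -2/9 (o = 1 + (-4 - 1*7)/9 = 1 + (-4 - 7)/9 = 1 + (⅑)*(-11) = 1 - 11/9 = -2/9 ≈ -0.22222)
P(s) = -2 (P(s) = 1*(-2) = -2)
Z = 5/3 (Z = (5 - 1*0)/3 = (5 + 0)/3 = (⅓)*5 = 5/3 ≈ 1.6667)
b(p) = -⅓ + p/4 (b(p) = -¾ + (p + 5/3)/4 = -¾ + (5/3 + p)/4 = -¾ + (5/12 + p/4) = -⅓ + p/4)
(P(o) + W(-5, 1))*b(13) = (-2 - 5)*(-⅓ + (¼)*13) = -7*(-⅓ + 13/4) = -7*35/12 = -245/12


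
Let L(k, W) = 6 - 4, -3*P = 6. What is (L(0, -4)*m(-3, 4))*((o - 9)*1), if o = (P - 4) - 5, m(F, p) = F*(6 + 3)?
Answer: 1080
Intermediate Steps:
P = -2 (P = -1/3*6 = -2)
L(k, W) = 2
m(F, p) = 9*F (m(F, p) = F*9 = 9*F)
o = -11 (o = (-2 - 4) - 5 = -6 - 5 = -11)
(L(0, -4)*m(-3, 4))*((o - 9)*1) = (2*(9*(-3)))*((-11 - 9)*1) = (2*(-27))*(-20*1) = -54*(-20) = 1080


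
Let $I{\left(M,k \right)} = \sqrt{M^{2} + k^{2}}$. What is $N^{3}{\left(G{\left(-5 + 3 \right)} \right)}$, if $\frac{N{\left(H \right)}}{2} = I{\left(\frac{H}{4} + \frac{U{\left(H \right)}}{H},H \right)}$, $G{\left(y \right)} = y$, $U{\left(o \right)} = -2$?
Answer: $17 \sqrt{17} \approx 70.093$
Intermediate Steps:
$N{\left(H \right)} = 2 \sqrt{H^{2} + \left(- \frac{2}{H} + \frac{H}{4}\right)^{2}}$ ($N{\left(H \right)} = 2 \sqrt{\left(\frac{H}{4} - \frac{2}{H}\right)^{2} + H^{2}} = 2 \sqrt{\left(- \frac{2}{H} + \frac{H}{4}\right)^{2} + H^{2}} = 2 \sqrt{H^{2} + \left(- \frac{2}{H} + \frac{H}{4}\right)^{2}}$)
$N^{3}{\left(G{\left(-5 + 3 \right)} \right)} = \left(\frac{\sqrt{-16 + 17 \left(-5 + 3\right)^{2} + \frac{64}{\left(-5 + 3\right)^{2}}}}{2}\right)^{3} = \left(\frac{\sqrt{-16 + 17 \left(-2\right)^{2} + \frac{64}{4}}}{2}\right)^{3} = \left(\frac{\sqrt{-16 + 17 \cdot 4 + 64 \cdot \frac{1}{4}}}{2}\right)^{3} = \left(\frac{\sqrt{-16 + 68 + 16}}{2}\right)^{3} = \left(\frac{\sqrt{68}}{2}\right)^{3} = \left(\frac{2 \sqrt{17}}{2}\right)^{3} = \left(\sqrt{17}\right)^{3} = 17 \sqrt{17}$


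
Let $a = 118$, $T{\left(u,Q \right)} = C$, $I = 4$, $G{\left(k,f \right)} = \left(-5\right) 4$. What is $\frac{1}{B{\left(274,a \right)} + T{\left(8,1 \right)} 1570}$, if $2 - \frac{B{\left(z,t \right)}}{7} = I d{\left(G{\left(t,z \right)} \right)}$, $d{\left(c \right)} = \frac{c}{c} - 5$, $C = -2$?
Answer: $- \frac{1}{3014} \approx -0.00033179$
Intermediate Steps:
$G{\left(k,f \right)} = -20$
$d{\left(c \right)} = -4$ ($d{\left(c \right)} = 1 - 5 = -4$)
$T{\left(u,Q \right)} = -2$
$B{\left(z,t \right)} = 126$ ($B{\left(z,t \right)} = 14 - 7 \cdot 4 \left(-4\right) = 14 - -112 = 14 + 112 = 126$)
$\frac{1}{B{\left(274,a \right)} + T{\left(8,1 \right)} 1570} = \frac{1}{126 - 3140} = \frac{1}{-3014} = - \frac{1}{3014}$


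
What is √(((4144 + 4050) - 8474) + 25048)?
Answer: 24*√43 ≈ 157.38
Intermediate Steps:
√(((4144 + 4050) - 8474) + 25048) = √((8194 - 8474) + 25048) = √(-280 + 25048) = √24768 = 24*√43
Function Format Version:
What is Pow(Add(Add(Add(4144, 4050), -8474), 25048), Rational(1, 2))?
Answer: Mul(24, Pow(43, Rational(1, 2))) ≈ 157.38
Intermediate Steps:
Pow(Add(Add(Add(4144, 4050), -8474), 25048), Rational(1, 2)) = Pow(Add(Add(8194, -8474), 25048), Rational(1, 2)) = Pow(Add(-280, 25048), Rational(1, 2)) = Pow(24768, Rational(1, 2)) = Mul(24, Pow(43, Rational(1, 2)))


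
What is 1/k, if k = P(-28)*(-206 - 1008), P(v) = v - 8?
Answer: 1/43704 ≈ 2.2881e-5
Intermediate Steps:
P(v) = -8 + v
k = 43704 (k = (-8 - 28)*(-206 - 1008) = -36*(-1214) = 43704)
1/k = 1/43704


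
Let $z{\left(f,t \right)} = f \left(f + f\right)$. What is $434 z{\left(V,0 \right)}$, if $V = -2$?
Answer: $3472$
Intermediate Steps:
$z{\left(f,t \right)} = 2 f^{2}$ ($z{\left(f,t \right)} = f 2 f = 2 f^{2}$)
$434 z{\left(V,0 \right)} = 434 \cdot 2 \left(-2\right)^{2} = 434 \cdot 2 \cdot 4 = 434 \cdot 8 = 3472$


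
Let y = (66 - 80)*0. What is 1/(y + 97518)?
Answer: 1/97518 ≈ 1.0255e-5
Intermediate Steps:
y = 0 (y = -14*0 = 0)
1/(y + 97518) = 1/(0 + 97518) = 1/97518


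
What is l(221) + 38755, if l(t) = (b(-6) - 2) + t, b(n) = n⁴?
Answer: 40270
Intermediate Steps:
l(t) = 1294 + t (l(t) = ((-6)⁴ - 2) + t = (1296 - 2) + t = 1294 + t)
l(221) + 38755 = (1294 + 221) + 38755 = 1515 + 38755 = 40270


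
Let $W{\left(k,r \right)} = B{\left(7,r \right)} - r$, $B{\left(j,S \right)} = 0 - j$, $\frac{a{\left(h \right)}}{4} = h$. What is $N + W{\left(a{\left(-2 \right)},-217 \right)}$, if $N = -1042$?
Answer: $-832$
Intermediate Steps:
$a{\left(h \right)} = 4 h$
$B{\left(j,S \right)} = - j$
$W{\left(k,r \right)} = -7 - r$ ($W{\left(k,r \right)} = \left(-1\right) 7 - r = -7 - r$)
$N + W{\left(a{\left(-2 \right)},-217 \right)} = -1042 - -210 = -1042 + \left(-7 + 217\right) = -1042 + 210 = -832$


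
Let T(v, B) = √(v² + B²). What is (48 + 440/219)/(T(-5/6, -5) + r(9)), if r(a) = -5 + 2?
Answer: 394272/43873 + 109520*√37/43873 ≈ 24.171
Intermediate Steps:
r(a) = -3
T(v, B) = √(B² + v²)
(48 + 440/219)/(T(-5/6, -5) + r(9)) = (48 + 440/219)/(√((-5)² + (-5/6)²) - 3) = (48 + 440*(1/219))/(√(25 + (-5*⅙)²) - 3) = (48 + 440/219)/(√(25 + (-⅚)²) - 3) = 10952/(219*(√(25 + 25/36) - 3)) = 10952/(219*(√(925/36) - 3)) = 10952/(219*(5*√37/6 - 3)) = 10952/(219*(-3 + 5*√37/6))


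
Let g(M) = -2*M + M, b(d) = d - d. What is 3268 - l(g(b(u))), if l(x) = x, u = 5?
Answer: 3268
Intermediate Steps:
b(d) = 0
g(M) = -M
3268 - l(g(b(u))) = 3268 - (-1)*0 = 3268 - 1*0 = 3268 + 0 = 3268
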